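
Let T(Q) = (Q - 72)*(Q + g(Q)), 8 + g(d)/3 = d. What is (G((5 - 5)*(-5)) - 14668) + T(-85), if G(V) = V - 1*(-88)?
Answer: 42568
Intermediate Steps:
g(d) = -24 + 3*d
G(V) = 88 + V (G(V) = V + 88 = 88 + V)
T(Q) = (-72 + Q)*(-24 + 4*Q) (T(Q) = (Q - 72)*(Q + (-24 + 3*Q)) = (-72 + Q)*(-24 + 4*Q))
(G((5 - 5)*(-5)) - 14668) + T(-85) = ((88 + (5 - 5)*(-5)) - 14668) + (1728 - 312*(-85) + 4*(-85)²) = ((88 + 0*(-5)) - 14668) + (1728 + 26520 + 4*7225) = ((88 + 0) - 14668) + (1728 + 26520 + 28900) = (88 - 14668) + 57148 = -14580 + 57148 = 42568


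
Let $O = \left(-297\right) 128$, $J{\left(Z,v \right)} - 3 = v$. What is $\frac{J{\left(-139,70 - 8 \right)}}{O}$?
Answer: $- \frac{65}{38016} \approx -0.0017098$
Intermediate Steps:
$J{\left(Z,v \right)} = 3 + v$
$O = -38016$
$\frac{J{\left(-139,70 - 8 \right)}}{O} = \frac{3 + \left(70 - 8\right)}{-38016} = \left(3 + 62\right) \left(- \frac{1}{38016}\right) = 65 \left(- \frac{1}{38016}\right) = - \frac{65}{38016}$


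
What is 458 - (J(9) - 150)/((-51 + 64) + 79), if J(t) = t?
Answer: 42277/92 ≈ 459.53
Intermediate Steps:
458 - (J(9) - 150)/((-51 + 64) + 79) = 458 - (9 - 150)/((-51 + 64) + 79) = 458 - (-141)/(13 + 79) = 458 - (-141)/92 = 458 - 1*(-141/92) = 458 + 141/92 = 42277/92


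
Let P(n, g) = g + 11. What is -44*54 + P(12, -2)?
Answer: -2367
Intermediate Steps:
P(n, g) = 11 + g
-44*54 + P(12, -2) = -44*54 + (11 - 2) = -2376 + 9 = -2367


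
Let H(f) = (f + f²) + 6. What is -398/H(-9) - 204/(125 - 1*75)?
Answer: -8953/975 ≈ -9.1826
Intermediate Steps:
H(f) = 6 + f + f²
-398/H(-9) - 204/(125 - 1*75) = -398/(6 - 9 + (-9)²) - 204/(125 - 1*75) = -398/(6 - 9 + 81) - 204/(125 - 75) = -398/78 - 204/50 = -398*1/78 - 204*1/50 = -199/39 - 102/25 = -8953/975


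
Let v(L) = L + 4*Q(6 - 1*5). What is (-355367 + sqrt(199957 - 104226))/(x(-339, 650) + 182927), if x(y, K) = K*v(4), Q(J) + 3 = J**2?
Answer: -355367/180327 + sqrt(95731)/180327 ≈ -1.9690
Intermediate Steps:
Q(J) = -3 + J**2
v(L) = -8 + L (v(L) = L + 4*(-3 + (6 - 1*5)**2) = L + 4*(-3 + (6 - 5)**2) = L + 4*(-3 + 1**2) = L + 4*(-3 + 1) = L + 4*(-2) = L - 8 = -8 + L)
x(y, K) = -4*K (x(y, K) = K*(-8 + 4) = K*(-4) = -4*K)
(-355367 + sqrt(199957 - 104226))/(x(-339, 650) + 182927) = (-355367 + sqrt(199957 - 104226))/(-4*650 + 182927) = (-355367 + sqrt(95731))/(-2600 + 182927) = (-355367 + sqrt(95731))/180327 = (-355367 + sqrt(95731))*(1/180327) = -355367/180327 + sqrt(95731)/180327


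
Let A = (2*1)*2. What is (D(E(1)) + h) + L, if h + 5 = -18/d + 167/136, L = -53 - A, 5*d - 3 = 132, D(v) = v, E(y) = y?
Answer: -24659/408 ≈ -60.439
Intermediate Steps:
A = 4 (A = 2*2 = 4)
d = 27 (d = ⅗ + (⅕)*132 = ⅗ + 132/5 = 27)
L = -57 (L = -53 - 1*4 = -53 - 4 = -57)
h = -1811/408 (h = -5 + (-18/27 + 167/136) = -5 + (-18*1/27 + 167*(1/136)) = -5 + (-⅔ + 167/136) = -5 + 229/408 = -1811/408 ≈ -4.4387)
(D(E(1)) + h) + L = (1 - 1811/408) - 57 = -1403/408 - 57 = -24659/408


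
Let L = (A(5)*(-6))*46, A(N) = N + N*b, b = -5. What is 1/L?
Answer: 1/5520 ≈ 0.00018116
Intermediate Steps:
A(N) = -4*N (A(N) = N + N*(-5) = N - 5*N = -4*N)
L = 5520 (L = (-4*5*(-6))*46 = -20*(-6)*46 = 120*46 = 5520)
1/L = 1/5520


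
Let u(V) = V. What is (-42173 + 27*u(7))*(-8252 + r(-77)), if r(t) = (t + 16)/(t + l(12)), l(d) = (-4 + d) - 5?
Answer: 12817442304/37 ≈ 3.4642e+8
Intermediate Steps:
l(d) = -9 + d
r(t) = (16 + t)/(3 + t) (r(t) = (t + 16)/(t + (-9 + 12)) = (16 + t)/(t + 3) = (16 + t)/(3 + t))
(-42173 + 27*u(7))*(-8252 + r(-77)) = (-42173 + 27*7)*(-8252 + (16 - 77)/(3 - 77)) = (-42173 + 189)*(-8252 - 61/(-74)) = -41984*(-8252 - 1/74*(-61)) = -41984*(-8252 + 61/74) = -41984*(-610587/74) = 12817442304/37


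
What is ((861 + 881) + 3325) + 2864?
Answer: 7931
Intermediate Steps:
((861 + 881) + 3325) + 2864 = (1742 + 3325) + 2864 = 5067 + 2864 = 7931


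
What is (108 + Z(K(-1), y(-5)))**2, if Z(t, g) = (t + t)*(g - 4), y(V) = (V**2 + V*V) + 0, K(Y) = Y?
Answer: 256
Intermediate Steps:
y(V) = 2*V**2 (y(V) = (V**2 + V**2) + 0 = 2*V**2 + 0 = 2*V**2)
Z(t, g) = 2*t*(-4 + g) (Z(t, g) = (2*t)*(-4 + g) = 2*t*(-4 + g))
(108 + Z(K(-1), y(-5)))**2 = (108 + 2*(-1)*(-4 + 2*(-5)**2))**2 = (108 + 2*(-1)*(-4 + 2*25))**2 = (108 + 2*(-1)*(-4 + 50))**2 = (108 + 2*(-1)*46)**2 = (108 - 92)**2 = 16**2 = 256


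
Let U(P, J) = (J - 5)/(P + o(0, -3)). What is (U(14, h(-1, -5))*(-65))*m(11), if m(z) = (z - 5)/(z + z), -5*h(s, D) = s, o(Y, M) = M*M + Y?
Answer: 936/253 ≈ 3.6996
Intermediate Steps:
o(Y, M) = Y + M² (o(Y, M) = M² + Y = Y + M²)
h(s, D) = -s/5
U(P, J) = (-5 + J)/(9 + P) (U(P, J) = (J - 5)/(P + (0 + (-3)²)) = (-5 + J)/(P + (0 + 9)) = (-5 + J)/(P + 9) = (-5 + J)/(9 + P))
m(z) = (-5 + z)/(2*z) (m(z) = (-5 + z)/((2*z)) = (-5 + z)*(1/(2*z)) = (-5 + z)/(2*z))
(U(14, h(-1, -5))*(-65))*m(11) = (((-5 - ⅕*(-1))/(9 + 14))*(-65))*((½)*(-5 + 11)/11) = (((-5 + ⅕)/23)*(-65))*((½)*(1/11)*6) = (((1/23)*(-24/5))*(-65))*(3/11) = -24/115*(-65)*(3/11) = (312/23)*(3/11) = 936/253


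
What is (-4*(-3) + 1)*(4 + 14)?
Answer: 234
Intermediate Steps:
(-4*(-3) + 1)*(4 + 14) = (12 + 1)*18 = 13*18 = 234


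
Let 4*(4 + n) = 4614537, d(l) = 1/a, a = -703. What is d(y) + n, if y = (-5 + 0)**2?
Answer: 3244008259/2812 ≈ 1.1536e+6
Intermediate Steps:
y = 25 (y = (-5)**2 = 25)
d(l) = -1/703 (d(l) = 1/(-703) = -1/703)
n = 4614521/4 (n = -4 + (1/4)*4614537 = -4 + 4614537/4 = 4614521/4 ≈ 1.1536e+6)
d(y) + n = -1/703 + 4614521/4 = 3244008259/2812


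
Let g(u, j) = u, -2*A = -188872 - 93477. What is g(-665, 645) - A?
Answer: -283679/2 ≈ -1.4184e+5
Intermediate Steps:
A = 282349/2 (A = -(-188872 - 93477)/2 = -1/2*(-282349) = 282349/2 ≈ 1.4117e+5)
g(-665, 645) - A = -665 - 1*282349/2 = -665 - 282349/2 = -283679/2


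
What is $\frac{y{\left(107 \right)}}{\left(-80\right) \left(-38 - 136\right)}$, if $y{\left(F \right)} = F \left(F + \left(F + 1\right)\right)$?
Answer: $\frac{4601}{2784} \approx 1.6527$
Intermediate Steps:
$y{\left(F \right)} = F \left(1 + 2 F\right)$ ($y{\left(F \right)} = F \left(F + \left(1 + F\right)\right) = F \left(1 + 2 F\right)$)
$\frac{y{\left(107 \right)}}{\left(-80\right) \left(-38 - 136\right)} = \frac{107 \left(1 + 2 \cdot 107\right)}{\left(-80\right) \left(-38 - 136\right)} = \frac{107 \left(1 + 214\right)}{\left(-80\right) \left(-174\right)} = \frac{107 \cdot 215}{13920} = 23005 \cdot \frac{1}{13920} = \frac{4601}{2784}$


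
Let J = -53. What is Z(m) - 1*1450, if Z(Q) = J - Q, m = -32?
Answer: -1471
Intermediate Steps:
Z(Q) = -53 - Q
Z(m) - 1*1450 = (-53 - 1*(-32)) - 1*1450 = (-53 + 32) - 1450 = -21 - 1450 = -1471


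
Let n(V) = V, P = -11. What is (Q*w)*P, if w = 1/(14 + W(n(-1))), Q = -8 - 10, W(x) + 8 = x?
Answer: 198/5 ≈ 39.600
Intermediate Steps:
W(x) = -8 + x
Q = -18
w = 1/5 (w = 1/(14 + (-8 - 1)) = 1/(14 - 9) = 1/5 ≈ 0.20000)
(Q*w)*P = -18*1/5*(-11) = -18/5*(-11) = 198/5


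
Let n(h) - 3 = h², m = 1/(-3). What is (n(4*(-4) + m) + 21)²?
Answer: 6848689/81 ≈ 84552.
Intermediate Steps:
m = -⅓ ≈ -0.33333
n(h) = 3 + h²
(n(4*(-4) + m) + 21)² = ((3 + (4*(-4) - ⅓)²) + 21)² = ((3 + (-16 - ⅓)²) + 21)² = ((3 + (-49/3)²) + 21)² = ((3 + 2401/9) + 21)² = (2428/9 + 21)² = (2617/9)² = 6848689/81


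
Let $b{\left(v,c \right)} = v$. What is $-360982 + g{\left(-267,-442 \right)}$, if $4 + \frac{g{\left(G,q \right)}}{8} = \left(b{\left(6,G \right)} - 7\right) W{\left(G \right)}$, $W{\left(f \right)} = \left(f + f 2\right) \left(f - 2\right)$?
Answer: $-2084766$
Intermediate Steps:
$W{\left(f \right)} = 3 f \left(-2 + f\right)$ ($W{\left(f \right)} = \left(f + 2 f\right) \left(-2 + f\right) = 3 f \left(-2 + f\right)$)
$g{\left(G,q \right)} = -32 - 24 G \left(-2 + G\right)$ ($g{\left(G,q \right)} = -32 + 8 \left(6 - 7\right) 3 G \left(-2 + G\right) = -32 + 8 \left(- 3 G \left(-2 + G\right)\right) = -32 - 24 G \left(-2 + G\right)$)
$-360982 + g{\left(-267,-442 \right)} = -360982 - \left(12848 + 1710936\right) = -360982 - 1723784 = -2084766$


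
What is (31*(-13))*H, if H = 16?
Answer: -6448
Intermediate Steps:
(31*(-13))*H = (31*(-13))*16 = -403*16 = -6448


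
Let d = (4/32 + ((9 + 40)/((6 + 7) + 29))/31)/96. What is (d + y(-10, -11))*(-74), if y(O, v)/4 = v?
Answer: 116273795/35712 ≈ 3255.9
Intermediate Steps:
y(O, v) = 4*v
d = 121/71424 (d = (4*(1/32) + (49/(13 + 29))*(1/31))*(1/96) = (⅛ + (49/42)*(1/31))*(1/96) = (⅛ + (49*(1/42))*(1/31))*(1/96) = (⅛ + (7/6)*(1/31))*(1/96) = (⅛ + 7/186)*(1/96) = (121/744)*(1/96) = 121/71424 ≈ 0.0016941)
(d + y(-10, -11))*(-74) = (121/71424 + 4*(-11))*(-74) = (121/71424 - 44)*(-74) = -3142535/71424*(-74) = 116273795/35712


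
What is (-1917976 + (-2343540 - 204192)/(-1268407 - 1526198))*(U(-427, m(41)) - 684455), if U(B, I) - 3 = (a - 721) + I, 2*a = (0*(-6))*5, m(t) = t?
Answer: 111281688374946992/84685 ≈ 1.3141e+12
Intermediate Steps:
a = 0 (a = ((0*(-6))*5)/2 = (0*5)/2 = (½)*0 = 0)
U(B, I) = -718 + I (U(B, I) = 3 + ((0 - 721) + I) = 3 + (-721 + I) = -718 + I)
(-1917976 + (-2343540 - 204192)/(-1268407 - 1526198))*(U(-427, m(41)) - 684455) = (-1917976 + (-2343540 - 204192)/(-1268407 - 1526198))*((-718 + 41) - 684455) = (-1917976 - 2547732/(-2794605))*(-677 - 684455) = (-1917976 - 2547732*(-1/2794605))*(-685132) = (-1917976 + 77204/84685)*(-685132) = -162423720356/84685*(-685132) = 111281688374946992/84685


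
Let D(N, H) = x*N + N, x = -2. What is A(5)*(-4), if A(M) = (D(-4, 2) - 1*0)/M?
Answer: -16/5 ≈ -3.2000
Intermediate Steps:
D(N, H) = -N (D(N, H) = -2*N + N = -N)
A(M) = 4/M (A(M) = (-1*(-4) - 1*0)/M = (4 + 0)/M = 4/M)
A(5)*(-4) = (4/5)*(-4) = (4*(⅕))*(-4) = (⅘)*(-4) = -16/5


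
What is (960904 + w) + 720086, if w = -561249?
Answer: 1119741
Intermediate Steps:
(960904 + w) + 720086 = (960904 - 561249) + 720086 = 399655 + 720086 = 1119741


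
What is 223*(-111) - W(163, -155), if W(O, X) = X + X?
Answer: -24443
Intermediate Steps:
W(O, X) = 2*X
223*(-111) - W(163, -155) = 223*(-111) - 2*(-155) = -24753 - 1*(-310) = -24753 + 310 = -24443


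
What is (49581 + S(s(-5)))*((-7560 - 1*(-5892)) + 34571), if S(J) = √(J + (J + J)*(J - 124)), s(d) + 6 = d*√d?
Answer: 1631363643 + 32903*√(1304 + 1355*I*√5) ≈ 1.6329e+9 + 1.0391e+6*I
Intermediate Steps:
s(d) = -6 + d^(3/2) (s(d) = -6 + d*√d = -6 + d^(3/2))
S(J) = √(J + 2*J*(-124 + J)) (S(J) = √(J + (2*J)*(-124 + J)) = √(J + 2*J*(-124 + J)))
(49581 + S(s(-5)))*((-7560 - 1*(-5892)) + 34571) = (49581 + √((-6 + (-5)^(3/2))*(-247 + 2*(-6 + (-5)^(3/2)))))*((-7560 - 1*(-5892)) + 34571) = (49581 + √((-6 - 5*I*√5)*(-247 + 2*(-6 - 5*I*√5))))*((-7560 + 5892) + 34571) = (49581 + √((-6 - 5*I*√5)*(-247 + (-12 - 10*I*√5))))*(-1668 + 34571) = (49581 + √((-6 - 5*I*√5)*(-259 - 10*I*√5)))*32903 = (49581 + √((-259 - 10*I*√5)*(-6 - 5*I*√5)))*32903 = 1631363643 + 32903*√((-259 - 10*I*√5)*(-6 - 5*I*√5))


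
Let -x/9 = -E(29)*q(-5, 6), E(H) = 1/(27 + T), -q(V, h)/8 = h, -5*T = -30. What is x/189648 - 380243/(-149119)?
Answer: 5508431222/2160286953 ≈ 2.5499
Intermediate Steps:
T = 6 (T = -⅕*(-30) = 6)
q(V, h) = -8*h
E(H) = 1/33 (E(H) = 1/(27 + 6) = 1/33)
x = -144/11 (x = -(-9)*(-8*6)/33 = -(-9)*(1/33)*(-48) = -(-9)*(-16)/11 = -9*16/11 = -144/11 ≈ -13.091)
x/189648 - 380243/(-149119) = -144/11/189648 - 380243/(-149119) = -144/11*1/189648 - 380243*(-1/149119) = -1/14487 + 380243/149119 = 5508431222/2160286953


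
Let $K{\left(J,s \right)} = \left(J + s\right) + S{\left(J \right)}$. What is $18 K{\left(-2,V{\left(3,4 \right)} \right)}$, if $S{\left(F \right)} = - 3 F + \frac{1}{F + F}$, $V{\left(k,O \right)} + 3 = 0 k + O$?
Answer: $\frac{171}{2} \approx 85.5$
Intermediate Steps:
$V{\left(k,O \right)} = -3 + O$ ($V{\left(k,O \right)} = -3 + \left(0 k + O\right) = -3 + \left(0 + O\right) = -3 + O$)
$S{\left(F \right)} = \frac{1}{2 F} - 3 F$ ($S{\left(F \right)} = - 3 F + \frac{1}{2 F} = \frac{1}{2 F} - 3 F$)
$K{\left(J,s \right)} = s + \frac{1}{2 J} - 2 J$ ($K{\left(J,s \right)} = \left(J + s\right) - \left(3 J - \frac{1}{2 J}\right) = s + \frac{1}{2 J} - 2 J$)
$18 K{\left(-2,V{\left(3,4 \right)} \right)} = 18 \left(\left(-3 + 4\right) + \frac{1}{2 \left(-2\right)} - -4\right) = 18 \left(1 + \frac{1}{2} \left(- \frac{1}{2}\right) + 4\right) = 18 \left(1 - \frac{1}{4} + 4\right) = 18 \cdot \frac{19}{4} = \frac{171}{2}$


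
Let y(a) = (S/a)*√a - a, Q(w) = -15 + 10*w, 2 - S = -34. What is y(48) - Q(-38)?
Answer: 347 + 3*√3 ≈ 352.20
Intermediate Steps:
S = 36 (S = 2 - 1*(-34) = 2 + 34 = 36)
y(a) = -a + 36/√a (y(a) = (36/a)*√a - a = 36/√a - a = -a + 36/√a)
y(48) - Q(-38) = (-1*48 + 36/√48) - (-15 + 10*(-38)) = (-48 + 36*(√3/12)) - (-15 - 380) = (-48 + 3*√3) - 1*(-395) = (-48 + 3*√3) + 395 = 347 + 3*√3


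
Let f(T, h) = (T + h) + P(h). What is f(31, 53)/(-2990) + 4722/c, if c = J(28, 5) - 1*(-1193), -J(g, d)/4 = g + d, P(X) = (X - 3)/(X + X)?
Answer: 743545243/168136670 ≈ 4.4223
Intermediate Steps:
P(X) = (-3 + X)/(2*X) (P(X) = (-3 + X)/((2*X)) = (-3 + X)*(1/(2*X)) = (-3 + X)/(2*X))
J(g, d) = -4*d - 4*g (J(g, d) = -4*(g + d) = -4*(d + g) = -4*d - 4*g)
f(T, h) = T + h + (-3 + h)/(2*h) (f(T, h) = (T + h) + (-3 + h)/(2*h) = T + h + (-3 + h)/(2*h))
c = 1061 (c = (-4*5 - 4*28) - 1*(-1193) = (-20 - 112) + 1193 = -132 + 1193 = 1061)
f(31, 53)/(-2990) + 4722/c = (½ + 31 + 53 - 3/2/53)/(-2990) + 4722/1061 = (½ + 31 + 53 - 3/2*1/53)*(-1/2990) + 4722*(1/1061) = (½ + 31 + 53 - 3/106)*(-1/2990) + 4722/1061 = (4477/53)*(-1/2990) + 4722/1061 = -4477/158470 + 4722/1061 = 743545243/168136670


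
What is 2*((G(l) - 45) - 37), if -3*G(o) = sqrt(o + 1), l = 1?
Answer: -164 - 2*sqrt(2)/3 ≈ -164.94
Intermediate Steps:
G(o) = -sqrt(1 + o)/3 (G(o) = -sqrt(o + 1)/3 = -sqrt(1 + o)/3)
2*((G(l) - 45) - 37) = 2*((-sqrt(1 + 1)/3 - 45) - 37) = 2*((-sqrt(2)/3 - 45) - 37) = 2*((-45 - sqrt(2)/3) - 37) = 2*(-82 - sqrt(2)/3) = -164 - 2*sqrt(2)/3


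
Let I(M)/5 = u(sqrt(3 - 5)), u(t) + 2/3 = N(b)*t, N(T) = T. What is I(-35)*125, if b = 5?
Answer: -1250/3 + 3125*I*sqrt(2) ≈ -416.67 + 4419.4*I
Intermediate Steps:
u(t) = -2/3 + 5*t
I(M) = -10/3 + 25*I*sqrt(2) (I(M) = 5*(-2/3 + 5*sqrt(3 - 5)) = 5*(-2/3 + 5*sqrt(-2)) = 5*(-2/3 + 5*(I*sqrt(2))) = 5*(-2/3 + 5*I*sqrt(2)) = -10/3 + 25*I*sqrt(2))
I(-35)*125 = (-10/3 + 25*I*sqrt(2))*125 = -1250/3 + 3125*I*sqrt(2)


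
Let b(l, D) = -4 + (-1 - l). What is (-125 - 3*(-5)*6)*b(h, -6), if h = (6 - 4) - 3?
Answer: 140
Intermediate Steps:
h = -1 (h = 2 - 3 = -1)
b(l, D) = -5 - l
(-125 - 3*(-5)*6)*b(h, -6) = (-125 - 3*(-5)*6)*(-5 - 1*(-1)) = (-125 + 15*6)*(-5 + 1) = (-125 + 90)*(-4) = -35*(-4) = 140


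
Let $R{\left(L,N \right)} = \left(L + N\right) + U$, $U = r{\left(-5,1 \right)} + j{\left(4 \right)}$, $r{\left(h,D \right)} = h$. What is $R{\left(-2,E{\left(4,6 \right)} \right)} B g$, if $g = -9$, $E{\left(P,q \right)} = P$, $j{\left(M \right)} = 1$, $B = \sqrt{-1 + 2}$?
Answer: $18$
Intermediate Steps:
$B = 1$ ($B = \sqrt{1} = 1$)
$U = -4$ ($U = -5 + 1 = -4$)
$R{\left(L,N \right)} = -4 + L + N$ ($R{\left(L,N \right)} = \left(L + N\right) - 4 = -4 + L + N$)
$R{\left(-2,E{\left(4,6 \right)} \right)} B g = \left(-4 - 2 + 4\right) 1 \left(-9\right) = \left(-2\right) 1 \left(-9\right) = \left(-2\right) \left(-9\right) = 18$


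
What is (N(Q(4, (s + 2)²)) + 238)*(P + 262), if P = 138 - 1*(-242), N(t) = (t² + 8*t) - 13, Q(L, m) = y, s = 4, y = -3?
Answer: 134820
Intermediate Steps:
Q(L, m) = -3
N(t) = -13 + t² + 8*t
P = 380 (P = 138 + 242 = 380)
(N(Q(4, (s + 2)²)) + 238)*(P + 262) = ((-13 + (-3)² + 8*(-3)) + 238)*(380 + 262) = ((-13 + 9 - 24) + 238)*642 = (-28 + 238)*642 = 210*642 = 134820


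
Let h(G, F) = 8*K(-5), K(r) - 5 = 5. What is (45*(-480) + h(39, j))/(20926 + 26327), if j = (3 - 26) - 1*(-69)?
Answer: -21520/47253 ≈ -0.45542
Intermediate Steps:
K(r) = 10 (K(r) = 5 + 5 = 10)
j = 46 (j = -23 + 69 = 46)
h(G, F) = 80 (h(G, F) = 8*10 = 80)
(45*(-480) + h(39, j))/(20926 + 26327) = (45*(-480) + 80)/(20926 + 26327) = (-21600 + 80)/47253 = -21520*1/47253 = -21520/47253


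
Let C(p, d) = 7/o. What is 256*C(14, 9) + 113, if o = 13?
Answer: 3261/13 ≈ 250.85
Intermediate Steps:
C(p, d) = 7/13
256*C(14, 9) + 113 = 256*(7/13) + 113 = 1792/13 + 113 = 3261/13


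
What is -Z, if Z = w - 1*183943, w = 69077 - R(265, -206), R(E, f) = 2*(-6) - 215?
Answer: 114639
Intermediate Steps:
R(E, f) = -227 (R(E, f) = -12 - 215 = -227)
w = 69304 (w = 69077 - 1*(-227) = 69077 + 227 = 69304)
Z = -114639 (Z = 69304 - 1*183943 = 69304 - 183943 = -114639)
-Z = -1*(-114639) = 114639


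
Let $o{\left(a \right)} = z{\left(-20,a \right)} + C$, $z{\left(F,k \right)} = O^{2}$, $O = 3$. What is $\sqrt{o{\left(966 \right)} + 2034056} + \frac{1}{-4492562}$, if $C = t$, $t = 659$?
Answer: $- \frac{1}{4492562} + 2 \sqrt{508681} \approx 1426.4$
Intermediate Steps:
$z{\left(F,k \right)} = 9$ ($z{\left(F,k \right)} = 3^{2} = 9$)
$C = 659$
$o{\left(a \right)} = 668$ ($o{\left(a \right)} = 9 + 659 = 668$)
$\sqrt{o{\left(966 \right)} + 2034056} + \frac{1}{-4492562} = \sqrt{668 + 2034056} + \frac{1}{-4492562} = \sqrt{2034724} - \frac{1}{4492562} = 2 \sqrt{508681} - \frac{1}{4492562} = - \frac{1}{4492562} + 2 \sqrt{508681}$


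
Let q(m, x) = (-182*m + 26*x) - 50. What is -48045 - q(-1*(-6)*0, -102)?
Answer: -45343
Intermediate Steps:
q(m, x) = -50 - 182*m + 26*x
-48045 - q(-1*(-6)*0, -102) = -48045 - (-50 - 182*(-1*(-6))*0 + 26*(-102)) = -48045 - (-50 - 1092*0 - 2652) = -48045 - (-50 - 182*0 - 2652) = -48045 - (-50 + 0 - 2652) = -48045 - 1*(-2702) = -48045 + 2702 = -45343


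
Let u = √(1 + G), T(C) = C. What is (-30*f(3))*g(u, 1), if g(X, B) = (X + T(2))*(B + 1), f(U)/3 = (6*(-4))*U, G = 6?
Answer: 25920 + 12960*√7 ≈ 60209.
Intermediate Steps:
f(U) = -72*U (f(U) = 3*((6*(-4))*U) = 3*(-24*U) = -72*U)
u = √7 (u = √(1 + 6) = √7 ≈ 2.6458)
g(X, B) = (1 + B)*(2 + X) (g(X, B) = (X + 2)*(B + 1) = (2 + X)*(1 + B) = (1 + B)*(2 + X))
(-30*f(3))*g(u, 1) = (-(-2160)*3)*(2 + √7 + 2*1 + 1*√7) = (-30*(-216))*(2 + √7 + 2 + √7) = 6480*(4 + 2*√7) = 25920 + 12960*√7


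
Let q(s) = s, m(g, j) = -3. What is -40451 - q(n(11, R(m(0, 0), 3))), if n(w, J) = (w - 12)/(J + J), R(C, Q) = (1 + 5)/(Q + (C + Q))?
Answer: -161803/4 ≈ -40451.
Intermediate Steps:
R(C, Q) = 6/(C + 2*Q)
n(w, J) = (-12 + w)/(2*J) (n(w, J) = (-12 + w)/((2*J)) = (-12 + w)*(1/(2*J)) = (-12 + w)/(2*J))
-40451 - q(n(11, R(m(0, 0), 3))) = -40451 - (-12 + 11)/(2*(6/(-3 + 2*3))) = -40451 - (-1)/(2*(6/(-3 + 6))) = -40451 - (-1)/(2*(6/3)) = -40451 - (-1)/(2*(6*(⅓))) = -40451 - (-1)/(2*2) = -40451 - 1*(-¼) = -40451 + ¼ = -161803/4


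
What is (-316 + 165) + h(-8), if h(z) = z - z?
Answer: -151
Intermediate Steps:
h(z) = 0
(-316 + 165) + h(-8) = (-316 + 165) + 0 = -151 + 0 = -151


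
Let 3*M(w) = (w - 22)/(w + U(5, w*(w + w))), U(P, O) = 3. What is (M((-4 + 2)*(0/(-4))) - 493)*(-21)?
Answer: 31213/3 ≈ 10404.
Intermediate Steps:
M(w) = (-22 + w)/(3*(3 + w)) (M(w) = ((w - 22)/(w + 3))/3 = ((-22 + w)/(3 + w))/3 = (-22 + w)/(3*(3 + w)))
(M((-4 + 2)*(0/(-4))) - 493)*(-21) = ((-22 + (-4 + 2)*(0/(-4)))/(3*(3 + (-4 + 2)*(0/(-4)))) - 493)*(-21) = ((-22 - 0*(-1)/4)/(3*(3 - 0*(-1)/4)) - 493)*(-21) = ((-22 - 2*0)/(3*(3 - 2*0)) - 493)*(-21) = ((-22 + 0)/(3*(3 + 0)) - 493)*(-21) = ((⅓)*(-22)/3 - 493)*(-21) = ((⅓)*(⅓)*(-22) - 493)*(-21) = (-22/9 - 493)*(-21) = -4459/9*(-21) = 31213/3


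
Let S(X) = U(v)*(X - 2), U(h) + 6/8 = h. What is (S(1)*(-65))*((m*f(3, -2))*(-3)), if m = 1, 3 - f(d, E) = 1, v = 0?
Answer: 585/2 ≈ 292.50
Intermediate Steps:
U(h) = -3/4 + h
f(d, E) = 2 (f(d, E) = 3 - 1*1 = 3 - 1 = 2)
S(X) = 3/2 - 3*X/4 (S(X) = (-3/4 + 0)*(X - 2) = -3*(-2 + X)/4 = 3/2 - 3*X/4)
(S(1)*(-65))*((m*f(3, -2))*(-3)) = ((3/2 - 3/4*1)*(-65))*((1*2)*(-3)) = ((3/2 - 3/4)*(-65))*(2*(-3)) = ((3/4)*(-65))*(-6) = -195/4*(-6) = 585/2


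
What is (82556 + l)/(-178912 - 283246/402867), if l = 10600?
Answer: -18764739126/36039011975 ≈ -0.52068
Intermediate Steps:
(82556 + l)/(-178912 - 283246/402867) = (82556 + 10600)/(-178912 - 283246/402867) = 93156/(-178912 - 283246*1/402867) = 93156/(-178912 - 283246/402867) = 93156/(-72078023950/402867) = 93156*(-402867/72078023950) = -18764739126/36039011975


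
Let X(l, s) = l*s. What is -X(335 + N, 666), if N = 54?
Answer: -259074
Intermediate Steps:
-X(335 + N, 666) = -(335 + 54)*666 = -389*666 = -1*259074 = -259074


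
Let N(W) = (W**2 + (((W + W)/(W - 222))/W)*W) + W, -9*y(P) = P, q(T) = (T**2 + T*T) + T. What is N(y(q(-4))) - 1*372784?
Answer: -30587504368/82053 ≈ -3.7278e+5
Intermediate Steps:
q(T) = T + 2*T**2 (q(T) = (T**2 + T**2) + T = 2*T**2 + T = T + 2*T**2)
y(P) = -P/9
N(W) = W + W**2 + 2*W/(-222 + W) (N(W) = (W**2 + (((2*W)/(-222 + W))/W)*W) + W = (W**2 + ((2*W/(-222 + W))/W)*W) + W = (W**2 + (2/(-222 + W))*W) + W = (W**2 + 2*W/(-222 + W)) + W = W + W**2 + 2*W/(-222 + W))
N(y(q(-4))) - 1*372784 = (-(-4)*(1 + 2*(-4))/9)*(-220 + (-(-4)*(1 + 2*(-4))/9)**2 - (-221)*(-4*(1 + 2*(-4)))/9)/(-222 - (-4)*(1 + 2*(-4))/9) - 1*372784 = (-(-4)*(1 - 8)/9)*(-220 + (-(-4)*(1 - 8)/9)**2 - (-221)*(-4*(1 - 8))/9)/(-222 - (-4)*(1 - 8)/9) - 372784 = (-(-4)*(-7)/9)*(-220 + (-(-4)*(-7)/9)**2 - (-221)*(-4*(-7))/9)/(-222 - (-4)*(-7)/9) - 372784 = (-1/9*28)*(-220 + (-1/9*28)**2 - (-221)*28/9)/(-222 - 1/9*28) - 372784 = -28*(-220 + (-28/9)**2 - 221*(-28/9))/(9*(-222 - 28/9)) - 372784 = -28*(-220 + 784/81 + 6188/9)/(9*(-2026/9)) - 372784 = -28/9*(-9/2026)*38656/81 - 372784 = 541184/82053 - 372784 = -30587504368/82053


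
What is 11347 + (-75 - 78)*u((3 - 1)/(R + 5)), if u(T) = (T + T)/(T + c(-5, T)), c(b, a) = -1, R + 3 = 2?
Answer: 11653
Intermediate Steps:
R = -1 (R = -3 + 2 = -1)
u(T) = 2*T/(-1 + T) (u(T) = (T + T)/(T - 1) = (2*T)/(-1 + T) = 2*T/(-1 + T))
11347 + (-75 - 78)*u((3 - 1)/(R + 5)) = 11347 + (-75 - 78)*(2*((3 - 1)/(-1 + 5))/(-1 + (3 - 1)/(-1 + 5))) = 11347 - 306*2/4/(-1 + 2/4) = 11347 - 306*2*(1/4)/(-1 + 2*(1/4)) = 11347 - 306/(2*(-1 + 1/2)) = 11347 - 306/(2*(-1/2)) = 11347 - 306*(-2)/2 = 11347 - 153*(-2) = 11347 + 306 = 11653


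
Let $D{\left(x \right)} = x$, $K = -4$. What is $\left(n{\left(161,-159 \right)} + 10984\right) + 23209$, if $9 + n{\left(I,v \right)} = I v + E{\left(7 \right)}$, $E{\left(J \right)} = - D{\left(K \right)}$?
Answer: $8589$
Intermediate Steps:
$E{\left(J \right)} = 4$ ($E{\left(J \right)} = \left(-1\right) \left(-4\right) = 4$)
$n{\left(I,v \right)} = -5 + I v$ ($n{\left(I,v \right)} = -9 + \left(I v + 4\right) = -9 + \left(4 + I v\right) = -5 + I v$)
$\left(n{\left(161,-159 \right)} + 10984\right) + 23209 = \left(\left(-5 + 161 \left(-159\right)\right) + 10984\right) + 23209 = \left(\left(-5 - 25599\right) + 10984\right) + 23209 = \left(-25604 + 10984\right) + 23209 = -14620 + 23209 = 8589$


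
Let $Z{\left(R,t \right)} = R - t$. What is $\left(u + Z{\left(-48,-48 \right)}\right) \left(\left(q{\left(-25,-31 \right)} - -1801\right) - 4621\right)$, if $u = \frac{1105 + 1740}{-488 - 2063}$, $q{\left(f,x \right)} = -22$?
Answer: $\frac{8085490}{2551} \approx 3169.5$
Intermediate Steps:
$u = - \frac{2845}{2551}$ ($u = \frac{2845}{-2551} = 2845 \left(- \frac{1}{2551}\right) = - \frac{2845}{2551} \approx -1.1152$)
$\left(u + Z{\left(-48,-48 \right)}\right) \left(\left(q{\left(-25,-31 \right)} - -1801\right) - 4621\right) = \left(- \frac{2845}{2551} - 0\right) \left(\left(-22 - -1801\right) - 4621\right) = \left(- \frac{2845}{2551} + \left(-48 + 48\right)\right) \left(\left(-22 + 1801\right) - 4621\right) = \left(- \frac{2845}{2551} + 0\right) \left(1779 - 4621\right) = \left(- \frac{2845}{2551}\right) \left(-2842\right) = \frac{8085490}{2551}$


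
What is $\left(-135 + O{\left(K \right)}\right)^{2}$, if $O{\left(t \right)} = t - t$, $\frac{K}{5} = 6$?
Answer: $18225$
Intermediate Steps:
$K = 30$ ($K = 5 \cdot 6 = 30$)
$O{\left(t \right)} = 0$
$\left(-135 + O{\left(K \right)}\right)^{2} = \left(-135 + 0\right)^{2} = \left(-135\right)^{2} = 18225$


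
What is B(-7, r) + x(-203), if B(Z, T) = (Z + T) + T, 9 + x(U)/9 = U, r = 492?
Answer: -931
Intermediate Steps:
x(U) = -81 + 9*U
B(Z, T) = Z + 2*T (B(Z, T) = (T + Z) + T = Z + 2*T)
B(-7, r) + x(-203) = (-7 + 2*492) + (-81 + 9*(-203)) = (-7 + 984) + (-81 - 1827) = 977 - 1908 = -931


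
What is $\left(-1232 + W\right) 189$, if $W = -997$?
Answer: $-421281$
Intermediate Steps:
$\left(-1232 + W\right) 189 = \left(-1232 - 997\right) 189 = \left(-2229\right) 189 = -421281$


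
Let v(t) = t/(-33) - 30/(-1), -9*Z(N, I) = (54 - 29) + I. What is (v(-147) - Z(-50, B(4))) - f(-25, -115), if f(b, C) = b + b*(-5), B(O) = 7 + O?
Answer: -677/11 ≈ -61.545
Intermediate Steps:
f(b, C) = -4*b (f(b, C) = b - 5*b = -4*b)
Z(N, I) = -25/9 - I/9 (Z(N, I) = -((54 - 29) + I)/9 = -(25 + I)/9 = -25/9 - I/9)
v(t) = 30 - t/33 (v(t) = t*(-1/33) - 30*(-1) = -t/33 + 30 = 30 - t/33)
(v(-147) - Z(-50, B(4))) - f(-25, -115) = ((30 - 1/33*(-147)) - (-25/9 - (7 + 4)/9)) - (-4)*(-25) = ((30 + 49/11) - (-25/9 - ⅑*11)) - 1*100 = (379/11 - (-25/9 - 11/9)) - 100 = (379/11 - 1*(-4)) - 100 = (379/11 + 4) - 100 = 423/11 - 100 = -677/11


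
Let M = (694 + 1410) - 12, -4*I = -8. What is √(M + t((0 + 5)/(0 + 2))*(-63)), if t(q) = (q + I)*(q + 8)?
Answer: I*√3539/2 ≈ 29.745*I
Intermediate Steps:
I = 2 (I = -¼*(-8) = 2)
t(q) = (2 + q)*(8 + q) (t(q) = (q + 2)*(q + 8) = (2 + q)*(8 + q))
M = 2092 (M = 2104 - 12 = 2092)
√(M + t((0 + 5)/(0 + 2))*(-63)) = √(2092 + (16 + ((0 + 5)/(0 + 2))² + 10*((0 + 5)/(0 + 2)))*(-63)) = √(2092 + (16 + (5/2)² + 10*(5/2))*(-63)) = √(2092 + (16 + 25/4 + 25)*(-63)) = √(2092 + (189/4)*(-63)) = √(2092 - 11907/4) = √(-3539/4) = I*√3539/2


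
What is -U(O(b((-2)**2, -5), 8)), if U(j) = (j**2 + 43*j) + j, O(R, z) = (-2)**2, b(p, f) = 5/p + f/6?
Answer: -192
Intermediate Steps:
b(p, f) = 5/p + f/6 (b(p, f) = 5/p + f*(1/6) = 5/p + f/6)
O(R, z) = 4
U(j) = j**2 + 44*j
-U(O(b((-2)**2, -5), 8)) = -4*(44 + 4) = -4*48 = -1*192 = -192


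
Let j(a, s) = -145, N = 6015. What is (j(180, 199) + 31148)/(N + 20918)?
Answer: 31003/26933 ≈ 1.1511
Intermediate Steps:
(j(180, 199) + 31148)/(N + 20918) = (-145 + 31148)/(6015 + 20918) = 31003/26933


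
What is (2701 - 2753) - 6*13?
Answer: -130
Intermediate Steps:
(2701 - 2753) - 6*13 = -52 - 78 = -130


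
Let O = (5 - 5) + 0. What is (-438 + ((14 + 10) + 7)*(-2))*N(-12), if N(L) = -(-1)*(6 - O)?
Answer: -3000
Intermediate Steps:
O = 0 (O = 0 + 0 = 0)
N(L) = 6 (N(L) = -(-1)*(6 - 1*0) = -(-1)*(6 + 0) = -(-1)*6 = -1*(-6) = 6)
(-438 + ((14 + 10) + 7)*(-2))*N(-12) = (-438 + ((14 + 10) + 7)*(-2))*6 = (-438 + (24 + 7)*(-2))*6 = (-438 + 31*(-2))*6 = (-438 - 62)*6 = -500*6 = -3000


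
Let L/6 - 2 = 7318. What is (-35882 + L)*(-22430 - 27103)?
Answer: -398146254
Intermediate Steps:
L = 43920 (L = 12 + 6*7318 = 12 + 43908 = 43920)
(-35882 + L)*(-22430 - 27103) = (-35882 + 43920)*(-22430 - 27103) = 8038*(-49533) = -398146254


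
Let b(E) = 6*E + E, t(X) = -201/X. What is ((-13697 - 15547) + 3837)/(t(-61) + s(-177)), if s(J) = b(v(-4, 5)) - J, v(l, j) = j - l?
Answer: -172203/1649 ≈ -104.43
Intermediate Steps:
b(E) = 7*E
s(J) = 63 - J (s(J) = 7*(5 - 1*(-4)) - J = 7*(5 + 4) - J = 7*9 - J = 63 - J)
((-13697 - 15547) + 3837)/(t(-61) + s(-177)) = ((-13697 - 15547) + 3837)/(-201/(-61) + (63 - 1*(-177))) = (-29244 + 3837)/(-201*(-1/61) + (63 + 177)) = -25407/(201/61 + 240) = -25407/14841/61 = -25407*61/14841 = -172203/1649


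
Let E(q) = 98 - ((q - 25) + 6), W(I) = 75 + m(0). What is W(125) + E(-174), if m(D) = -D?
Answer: 366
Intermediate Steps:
W(I) = 75 (W(I) = 75 - 1*0 = 75 + 0 = 75)
E(q) = 117 - q (E(q) = 98 - ((-25 + q) + 6) = 98 - (-19 + q) = 98 + (19 - q) = 117 - q)
W(125) + E(-174) = 75 + (117 - 1*(-174)) = 75 + (117 + 174) = 75 + 291 = 366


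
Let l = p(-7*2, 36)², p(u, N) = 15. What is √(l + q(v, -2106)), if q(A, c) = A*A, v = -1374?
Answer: 3*√209789 ≈ 1374.1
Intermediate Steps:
l = 225 (l = 15² = 225)
q(A, c) = A²
√(l + q(v, -2106)) = √(225 + (-1374)²) = √(225 + 1887876) = √1888101 = 3*√209789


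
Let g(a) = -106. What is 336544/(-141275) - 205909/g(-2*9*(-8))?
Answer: 29054120311/14975150 ≈ 1940.2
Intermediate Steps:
336544/(-141275) - 205909/g(-2*9*(-8)) = 336544/(-141275) - 205909/(-106) = 336544*(-1/141275) - 205909*(-1/106) = -336544/141275 + 205909/106 = 29054120311/14975150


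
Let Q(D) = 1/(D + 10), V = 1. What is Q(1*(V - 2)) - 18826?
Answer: -169433/9 ≈ -18826.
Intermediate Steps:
Q(D) = 1/(10 + D)
Q(1*(V - 2)) - 18826 = 1/(10 + 1*(1 - 2)) - 18826 = 1/(10 + 1*(-1)) - 18826 = 1/(10 - 1) - 18826 = 1/9 - 18826 = ⅑ - 18826 = -169433/9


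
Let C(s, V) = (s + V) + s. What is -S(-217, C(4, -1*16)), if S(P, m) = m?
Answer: 8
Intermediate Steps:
C(s, V) = V + 2*s (C(s, V) = (V + s) + s = V + 2*s)
-S(-217, C(4, -1*16)) = -(-1*16 + 2*4) = -(-16 + 8) = -1*(-8) = 8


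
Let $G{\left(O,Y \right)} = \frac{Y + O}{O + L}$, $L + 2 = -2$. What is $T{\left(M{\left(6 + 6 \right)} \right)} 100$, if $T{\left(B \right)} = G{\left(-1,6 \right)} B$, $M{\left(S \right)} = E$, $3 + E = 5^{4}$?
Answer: $-62200$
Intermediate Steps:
$L = -4$ ($L = -2 - 2 = -4$)
$E = 622$ ($E = -3 + 5^{4} = -3 + 625 = 622$)
$M{\left(S \right)} = 622$
$G{\left(O,Y \right)} = \frac{O + Y}{-4 + O}$ ($G{\left(O,Y \right)} = \frac{Y + O}{O - 4} = \frac{O + Y}{-4 + O}$)
$T{\left(B \right)} = - B$ ($T{\left(B \right)} = \frac{-1 + 6}{-4 - 1} B = \frac{1}{-5} \cdot 5 B = \left(- \frac{1}{5}\right) 5 B = - B$)
$T{\left(M{\left(6 + 6 \right)} \right)} 100 = \left(-1\right) 622 \cdot 100 = \left(-622\right) 100 = -62200$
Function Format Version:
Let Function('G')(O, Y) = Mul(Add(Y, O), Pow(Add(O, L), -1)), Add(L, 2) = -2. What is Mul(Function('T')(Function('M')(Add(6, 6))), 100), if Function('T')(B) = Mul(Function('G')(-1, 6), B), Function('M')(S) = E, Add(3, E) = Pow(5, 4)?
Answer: -62200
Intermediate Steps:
L = -4 (L = Add(-2, -2) = -4)
E = 622 (E = Add(-3, Pow(5, 4)) = Add(-3, 625) = 622)
Function('M')(S) = 622
Function('G')(O, Y) = Mul(Pow(Add(-4, O), -1), Add(O, Y)) (Function('G')(O, Y) = Mul(Add(Y, O), Pow(Add(O, -4), -1)) = Mul(Add(O, Y), Pow(Add(-4, O), -1)) = Mul(Pow(Add(-4, O), -1), Add(O, Y)))
Function('T')(B) = Mul(-1, B) (Function('T')(B) = Mul(Mul(Pow(Add(-4, -1), -1), Add(-1, 6)), B) = Mul(Mul(Pow(-5, -1), 5), B) = Mul(Mul(Rational(-1, 5), 5), B) = Mul(-1, B))
Mul(Function('T')(Function('M')(Add(6, 6))), 100) = Mul(Mul(-1, 622), 100) = Mul(-622, 100) = -62200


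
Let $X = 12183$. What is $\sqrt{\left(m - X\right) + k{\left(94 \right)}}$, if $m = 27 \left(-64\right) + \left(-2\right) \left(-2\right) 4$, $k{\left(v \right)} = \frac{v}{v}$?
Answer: $i \sqrt{13894} \approx 117.87 i$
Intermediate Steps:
$k{\left(v \right)} = 1$
$m = -1712$ ($m = -1728 + 4 \cdot 4 = -1728 + 16 = -1712$)
$\sqrt{\left(m - X\right) + k{\left(94 \right)}} = \sqrt{\left(-1712 - 12183\right) + 1} = \sqrt{-13895 + 1} = \sqrt{-13894} = i \sqrt{13894}$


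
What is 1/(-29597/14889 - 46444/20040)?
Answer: -24864630/107052383 ≈ -0.23227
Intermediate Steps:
1/(-29597/14889 - 46444/20040) = 1/(-29597*1/14889 - 46444*1/20040) = 1/(-29597/14889 - 11611/5010) = 1/(-107052383/24864630) = -24864630/107052383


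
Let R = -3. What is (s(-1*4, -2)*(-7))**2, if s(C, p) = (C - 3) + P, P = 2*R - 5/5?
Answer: 9604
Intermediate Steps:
P = -7 (P = 2*(-3) - 5/5 = -6 - 5*1/5 = -6 - 1 = -7)
s(C, p) = -10 + C (s(C, p) = (C - 3) - 7 = (-3 + C) - 7 = -10 + C)
(s(-1*4, -2)*(-7))**2 = ((-10 - 1*4)*(-7))**2 = ((-10 - 4)*(-7))**2 = (-14*(-7))**2 = 98**2 = 9604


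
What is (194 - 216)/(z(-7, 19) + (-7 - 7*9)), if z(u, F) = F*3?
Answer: 22/13 ≈ 1.6923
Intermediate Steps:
z(u, F) = 3*F
(194 - 216)/(z(-7, 19) + (-7 - 7*9)) = (194 - 216)/(3*19 + (-7 - 7*9)) = -22/(57 + (-7 - 63)) = -22/(57 - 70) = -22/(-13) = -22*(-1/13) = 22/13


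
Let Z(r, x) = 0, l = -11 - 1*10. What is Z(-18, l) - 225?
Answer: -225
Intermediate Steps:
l = -21 (l = -11 - 10 = -21)
Z(-18, l) - 225 = 0 - 225 = -225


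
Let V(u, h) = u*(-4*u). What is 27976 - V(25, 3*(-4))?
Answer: 30476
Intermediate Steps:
V(u, h) = -4*u**2
27976 - V(25, 3*(-4)) = 27976 - (-4)*25**2 = 27976 - (-4)*625 = 27976 - 1*(-2500) = 27976 + 2500 = 30476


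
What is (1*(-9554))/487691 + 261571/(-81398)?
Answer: -128343499053/39697072018 ≈ -3.2331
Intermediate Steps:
(1*(-9554))/487691 + 261571/(-81398) = -9554*1/487691 + 261571*(-1/81398) = -9554/487691 - 261571/81398 = -128343499053/39697072018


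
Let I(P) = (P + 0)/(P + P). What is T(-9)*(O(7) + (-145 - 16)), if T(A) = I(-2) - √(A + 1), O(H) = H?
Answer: -77 + 308*I*√2 ≈ -77.0 + 435.58*I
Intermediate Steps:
I(P) = ½ (I(P) = P/((2*P)) = P*(1/(2*P)) = ½)
T(A) = ½ - √(1 + A) (T(A) = ½ - √(A + 1) = ½ - √(1 + A))
T(-9)*(O(7) + (-145 - 16)) = (½ - √(1 - 9))*(7 + (-145 - 16)) = (½ - √(-8))*(7 - 161) = (½ - 2*I*√2)*(-154) = -77 + 308*I*√2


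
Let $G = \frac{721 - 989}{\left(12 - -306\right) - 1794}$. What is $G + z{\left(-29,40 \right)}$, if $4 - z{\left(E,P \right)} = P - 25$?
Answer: $- \frac{3992}{369} \approx -10.818$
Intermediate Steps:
$z{\left(E,P \right)} = 29 - P$ ($z{\left(E,P \right)} = 4 - \left(P - 25\right) = 4 - \left(-25 + P\right) = 29 - P$)
$G = \frac{67}{369}$ ($G = - \frac{268}{\left(12 + 306\right) - 1794} = - \frac{268}{318 - 1794} = - \frac{268}{-1476} = \left(-268\right) \left(- \frac{1}{1476}\right) = \frac{67}{369} \approx 0.18157$)
$G + z{\left(-29,40 \right)} = \frac{67}{369} + \left(29 - 40\right) = \frac{67}{369} - 11 = - \frac{3992}{369}$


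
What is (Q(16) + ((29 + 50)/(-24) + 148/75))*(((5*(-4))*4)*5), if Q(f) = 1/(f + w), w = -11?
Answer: 1342/3 ≈ 447.33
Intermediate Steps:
Q(f) = 1/(-11 + f) (Q(f) = 1/(f - 11) = 1/(-11 + f))
(Q(16) + ((29 + 50)/(-24) + 148/75))*(((5*(-4))*4)*5) = (1/(-11 + 16) + ((29 + 50)/(-24) + 148/75))*(((5*(-4))*4)*5) = (1/5 + (79*(-1/24) + 148*(1/75)))*(-20*4*5) = (⅕ + (-79/24 + 148/75))*(-80*5) = (⅕ - 791/600)*(-400) = -671/600*(-400) = 1342/3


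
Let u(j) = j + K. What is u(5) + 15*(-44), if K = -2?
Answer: -657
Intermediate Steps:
u(j) = -2 + j (u(j) = j - 2 = -2 + j)
u(5) + 15*(-44) = (-2 + 5) + 15*(-44) = 3 - 660 = -657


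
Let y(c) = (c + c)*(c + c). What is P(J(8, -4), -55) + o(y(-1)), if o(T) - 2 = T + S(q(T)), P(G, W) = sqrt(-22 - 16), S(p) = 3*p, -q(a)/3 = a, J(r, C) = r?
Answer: -30 + I*sqrt(38) ≈ -30.0 + 6.1644*I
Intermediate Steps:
q(a) = -3*a
y(c) = 4*c**2 (y(c) = (2*c)*(2*c) = 4*c**2)
P(G, W) = I*sqrt(38) (P(G, W) = sqrt(-38) = I*sqrt(38))
o(T) = 2 - 8*T (o(T) = 2 + (T + 3*(-3*T)) = 2 + (T - 9*T) = 2 - 8*T)
P(J(8, -4), -55) + o(y(-1)) = I*sqrt(38) + (2 - 32*(-1)**2) = I*sqrt(38) + (2 - 32) = I*sqrt(38) - 30 = -30 + I*sqrt(38)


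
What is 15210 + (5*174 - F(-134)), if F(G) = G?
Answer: 16214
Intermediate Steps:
15210 + (5*174 - F(-134)) = 15210 + (5*174 - 1*(-134)) = 15210 + (870 + 134) = 15210 + 1004 = 16214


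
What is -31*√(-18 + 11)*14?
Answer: -434*I*√7 ≈ -1148.3*I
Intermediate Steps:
-31*√(-18 + 11)*14 = -31*I*√7*14 = -434*I*√7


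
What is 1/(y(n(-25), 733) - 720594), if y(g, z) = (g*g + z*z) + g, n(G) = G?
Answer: -1/182705 ≈ -5.4733e-6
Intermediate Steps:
y(g, z) = g + g² + z² (y(g, z) = (g² + z²) + g = g + g² + z²)
1/(y(n(-25), 733) - 720594) = 1/((-25 + (-25)² + 733²) - 720594) = 1/((-25 + 625 + 537289) - 720594) = 1/(537889 - 720594) = 1/(-182705) = -1/182705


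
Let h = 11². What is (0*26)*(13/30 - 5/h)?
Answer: 0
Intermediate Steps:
h = 121
(0*26)*(13/30 - 5/h) = (0*26)*(13/30 - 5/121) = 0*(13*(1/30) - 5*1/121) = 0*(13/30 - 5/121) = 0*(1423/3630) = 0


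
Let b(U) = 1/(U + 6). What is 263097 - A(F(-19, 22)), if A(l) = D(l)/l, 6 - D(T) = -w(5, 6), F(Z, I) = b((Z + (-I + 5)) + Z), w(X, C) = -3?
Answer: 263244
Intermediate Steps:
b(U) = 1/(6 + U)
F(Z, I) = 1/(11 - I + 2*Z) (F(Z, I) = 1/(6 + ((Z + (-I + 5)) + Z)) = 1/(6 + ((Z + (5 - I)) + Z)) = 1/(6 + ((5 + Z - I) + Z)) = 1/(6 + (5 - I + 2*Z)) = 1/(11 - I + 2*Z))
D(T) = 3 (D(T) = 6 - (-1)*(-3) = 6 - 1*3 = 6 - 3 = 3)
A(l) = 3/l
263097 - A(F(-19, 22)) = 263097 - 3/(1/(11 - 1*22 + 2*(-19))) = 263097 - 3/(1/(11 - 22 - 38)) = 263097 - 3/(1/(-49)) = 263097 - 3/(-1/49) = 263097 - 3*(-49) = 263097 - 1*(-147) = 263097 + 147 = 263244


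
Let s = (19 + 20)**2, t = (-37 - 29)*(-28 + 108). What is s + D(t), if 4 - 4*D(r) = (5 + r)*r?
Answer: -6961478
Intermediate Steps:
t = -5280 (t = -66*80 = -5280)
D(r) = 1 - r*(5 + r)/4 (D(r) = 1 - (5 + r)*r/4 = 1 - r*(5 + r)/4)
s = 1521 (s = 39**2 = 1521)
s + D(t) = 1521 + (1 - 5/4*(-5280) - 1/4*(-5280)**2) = 1521 + (1 + 6600 - 1/4*27878400) = 1521 + (1 + 6600 - 6969600) = 1521 - 6962999 = -6961478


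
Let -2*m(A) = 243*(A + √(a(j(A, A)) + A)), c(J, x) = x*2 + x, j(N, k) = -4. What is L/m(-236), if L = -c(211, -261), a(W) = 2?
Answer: 6844/251685 + 29*I*√26/83895 ≈ 0.027193 + 0.0017626*I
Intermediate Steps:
c(J, x) = 3*x (c(J, x) = 2*x + x = 3*x)
m(A) = -243*A/2 - 243*√(2 + A)/2 (m(A) = -243*(A + √(2 + A))/2 = -(243*A + 243*√(2 + A))/2 = -243*A/2 - 243*√(2 + A)/2)
L = 783 (L = -3*(-261) = -1*(-783) = 783)
L/m(-236) = 783/(-243/2*(-236) - 243*√(2 - 236)/2) = 783/(28674 - 729*I*√26/2)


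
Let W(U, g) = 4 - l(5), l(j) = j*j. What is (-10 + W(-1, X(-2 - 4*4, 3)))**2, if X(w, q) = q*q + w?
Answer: 961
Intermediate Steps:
l(j) = j**2
X(w, q) = w + q**2 (X(w, q) = q**2 + w = w + q**2)
W(U, g) = -21 (W(U, g) = 4 - 1*5**2 = 4 - 1*25 = 4 - 25 = -21)
(-10 + W(-1, X(-2 - 4*4, 3)))**2 = (-10 - 21)**2 = (-31)**2 = 961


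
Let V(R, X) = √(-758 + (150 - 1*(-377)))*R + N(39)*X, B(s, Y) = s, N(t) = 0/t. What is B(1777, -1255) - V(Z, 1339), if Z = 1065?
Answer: 1777 - 1065*I*√231 ≈ 1777.0 - 16187.0*I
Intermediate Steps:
N(t) = 0
V(R, X) = I*R*√231 (V(R, X) = √(-758 + (150 - 1*(-377)))*R + 0*X = √(-758 + (150 + 377))*R + 0 = √(-758 + 527)*R + 0 = √(-231)*R + 0 = (I*√231)*R + 0 = I*R*√231 + 0 = I*R*√231)
B(1777, -1255) - V(Z, 1339) = 1777 - I*1065*√231 = 1777 - 1065*I*√231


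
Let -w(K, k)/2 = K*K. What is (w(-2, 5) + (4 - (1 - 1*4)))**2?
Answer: 1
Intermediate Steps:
w(K, k) = -2*K**2 (w(K, k) = -2*K*K = -2*K**2)
(w(-2, 5) + (4 - (1 - 1*4)))**2 = (-2*(-2)**2 + (4 - (1 - 1*4)))**2 = (-2*4 + (4 - (1 - 4)))**2 = (-8 + (4 - 1*(-3)))**2 = (-8 + (4 + 3))**2 = (-8 + 7)**2 = (-1)**2 = 1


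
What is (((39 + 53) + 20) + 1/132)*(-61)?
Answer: -901885/132 ≈ -6832.5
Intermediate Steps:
(((39 + 53) + 20) + 1/132)*(-61) = ((92 + 20) + 1/132)*(-61) = (112 + 1/132)*(-61) = (14785/132)*(-61) = -901885/132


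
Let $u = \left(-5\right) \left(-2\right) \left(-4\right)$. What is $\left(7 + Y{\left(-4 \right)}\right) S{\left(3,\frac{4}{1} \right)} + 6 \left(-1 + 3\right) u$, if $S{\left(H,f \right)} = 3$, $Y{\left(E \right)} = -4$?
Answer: $-471$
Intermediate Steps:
$u = -40$ ($u = 10 \left(-4\right) = -40$)
$\left(7 + Y{\left(-4 \right)}\right) S{\left(3,\frac{4}{1} \right)} + 6 \left(-1 + 3\right) u = \left(7 - 4\right) 3 + 6 \left(-1 + 3\right) \left(-40\right) = 3 \cdot 3 + 6 \cdot 2 \left(-40\right) = 9 + 12 \left(-40\right) = 9 - 480 = -471$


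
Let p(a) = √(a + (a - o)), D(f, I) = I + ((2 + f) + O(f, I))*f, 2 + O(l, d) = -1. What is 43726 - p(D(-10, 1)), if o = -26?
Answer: 43726 - 2*√62 ≈ 43710.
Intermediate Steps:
O(l, d) = -3 (O(l, d) = -2 - 1 = -3)
D(f, I) = I + f*(-1 + f) (D(f, I) = I + ((2 + f) - 3)*f = I + (-1 + f)*f = I + f*(-1 + f))
p(a) = √(26 + 2*a) (p(a) = √(a + (a - 1*(-26))) = √(a + (a + 26)) = √(a + (26 + a)) = √(26 + 2*a))
43726 - p(D(-10, 1)) = 43726 - √(26 + 2*(1 + (-10)² - 1*(-10))) = 43726 - √(26 + 2*(1 + 100 + 10)) = 43726 - √(26 + 2*111) = 43726 - √(26 + 222) = 43726 - √248 = 43726 - 2*√62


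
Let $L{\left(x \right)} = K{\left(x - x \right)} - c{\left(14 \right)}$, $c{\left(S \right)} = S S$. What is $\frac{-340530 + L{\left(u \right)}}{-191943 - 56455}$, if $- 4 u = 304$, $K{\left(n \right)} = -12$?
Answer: $\frac{170369}{124199} \approx 1.3717$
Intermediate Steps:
$c{\left(S \right)} = S^{2}$
$u = -76$ ($u = \left(- \frac{1}{4}\right) 304 = -76$)
$L{\left(x \right)} = -208$ ($L{\left(x \right)} = -12 - 14^{2} = -12 - 196 = -208$)
$\frac{-340530 + L{\left(u \right)}}{-191943 - 56455} = \frac{-340530 - 208}{-191943 - 56455} = - \frac{340738}{-248398} = \left(-340738\right) \left(- \frac{1}{248398}\right) = \frac{170369}{124199}$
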